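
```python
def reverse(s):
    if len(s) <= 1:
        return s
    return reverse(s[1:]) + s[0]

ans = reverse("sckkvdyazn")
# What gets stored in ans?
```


reverse("sckkvdyazn")
= reverse("ckkvdyazn") + "s"
= reverse("kkvdyazn") + "c" + "s"
= reverse("kvdyazn") + "k" + "c" + "s"
= reverse("vdyazn") + "k" + "k" + "c" + "s"
= reverse("dyazn") + "v" + "k" + "k" + "c" + "s"
= reverse("yazn") + "d" + "v" + "k" + "k" + "c" + "s"
= reverse("azn") + "y" + "d" + "v" + "k" + "k" + "c" + "s"
= reverse("zn") + "a" + "y" + "d" + "v" + "k" + "k" + "c" + "s"
= reverse("n") + "z" + "a" + "y" + "d" + "v" + "k" + "k" + "c" + "s"
= "n" + "z" + "a" + "y" + "d" + "v" + "k" + "k" + "c" + "s"
= "nzaydvkkcs"


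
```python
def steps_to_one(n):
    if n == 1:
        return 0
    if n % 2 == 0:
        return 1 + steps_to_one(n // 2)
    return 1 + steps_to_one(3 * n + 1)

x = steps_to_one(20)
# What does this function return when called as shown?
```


steps_to_one(20)
20 is even -> steps_to_one(10)
10 is even -> steps_to_one(5)
5 is odd -> 3*5+1 = 16 -> steps_to_one(16)
16 is even -> steps_to_one(8)
8 is even -> steps_to_one(4)
4 is even -> steps_to_one(2)
2 is even -> steps_to_one(1)
Reached 1 after 7 steps
= 7


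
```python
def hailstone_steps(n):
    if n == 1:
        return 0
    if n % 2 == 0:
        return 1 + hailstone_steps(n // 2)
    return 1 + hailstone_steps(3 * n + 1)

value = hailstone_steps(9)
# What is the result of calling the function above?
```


hailstone_steps(9)
9 is odd -> 3*9+1 = 28 -> hailstone_steps(28)
28 is even -> hailstone_steps(14)
14 is even -> hailstone_steps(7)
7 is odd -> 3*7+1 = 22 -> hailstone_steps(22)
22 is even -> hailstone_steps(11)
11 is odd -> 3*11+1 = 34 -> hailstone_steps(34)
34 is even -> hailstone_steps(17)
17 is odd -> 3*17+1 = 52 -> hailstone_steps(52)
52 is even -> hailstone_steps(26)
26 is even -> hailstone_steps(13)
13 is odd -> 3*13+1 = 40 -> hailstone_steps(40)
40 is even -> hailstone_steps(20)
20 is even -> hailstone_steps(10)
10 is even -> hailstone_steps(5)
5 is odd -> 3*5+1 = 16 -> hailstone_steps(16)
16 is even -> hailstone_steps(8)
8 is even -> hailstone_steps(4)
4 is even -> hailstone_steps(2)
2 is even -> hailstone_steps(1)
Reached 1 after 19 steps
= 19


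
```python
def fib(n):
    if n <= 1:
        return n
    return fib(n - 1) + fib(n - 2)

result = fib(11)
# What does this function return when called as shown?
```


fib(11)
= fib(10) + fib(9)
= (fib(9) + fib(8)) + fib(9)
Computing bottom-up: fib(0)=0, fib(1)=1, fib(2)=1, fib(3)=2, fib(4)=3, fib(5)=5, fib(6)=8, fib(7)=13, fib(8)=21, fib(9)=34, fib(10)=55, fib(11)=89
= 89


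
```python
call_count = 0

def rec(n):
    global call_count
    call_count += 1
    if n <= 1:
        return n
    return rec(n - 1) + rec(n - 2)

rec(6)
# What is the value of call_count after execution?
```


rec(6) calls rec(5) and rec(4); each non-base call branches into two more.
Let C(k) = total number of calls made by rec(k), including the call to rec(k) itself.
Base cases: C(0) = 1, C(1) = 1
Recurrence: C(k) = 1 + C(k-1) + C(k-2)
  C(2) = 1 + C(1) + C(0) = 1 + 1 + 1 = 3
  C(3) = 1 + C(2) + C(1) = 1 + 3 + 1 = 5
  C(4) = 1 + C(3) + C(2) = 1 + 5 + 3 = 9
  C(5) = 1 + C(4) + C(3) = 1 + 9 + 5 = 15
  C(6) = 1 + C(5) + C(4) = 1 + 15 + 9 = 25
Total calls = C(6) = 25


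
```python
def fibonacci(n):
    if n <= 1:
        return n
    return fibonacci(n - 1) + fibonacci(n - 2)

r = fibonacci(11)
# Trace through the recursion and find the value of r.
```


fibonacci(11)
= fibonacci(10) + fibonacci(9)
= (fibonacci(9) + fibonacci(8)) + fibonacci(9)
Computing bottom-up: fibonacci(0)=0, fibonacci(1)=1, fibonacci(2)=1, fibonacci(3)=2, fibonacci(4)=3, fibonacci(5)=5, fibonacci(6)=8, fibonacci(7)=13, fibonacci(8)=21, fibonacci(9)=34, fibonacci(10)=55, fibonacci(11)=89
= 89


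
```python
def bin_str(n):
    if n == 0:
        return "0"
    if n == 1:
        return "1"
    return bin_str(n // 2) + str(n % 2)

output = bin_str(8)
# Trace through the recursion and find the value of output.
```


bin_str(8)
= bin_str(4) + "0"
= bin_str(2) + "0" + "0"
= bin_str(1) + "0" + "0" + "0"
= "1" + "0" + "0" + "0"
= "1000"


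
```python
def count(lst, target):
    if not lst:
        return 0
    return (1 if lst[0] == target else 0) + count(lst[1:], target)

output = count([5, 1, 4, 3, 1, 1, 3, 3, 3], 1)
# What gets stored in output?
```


count([5, 1, 4, 3, 1, 1, 3, 3, 3], 1)
lst[0]=5 != 1: 0 + count([1, 4, 3, 1, 1, 3, 3, 3], 1)
lst[0]=1 == 1: 1 + count([4, 3, 1, 1, 3, 3, 3], 1)
lst[0]=4 != 1: 0 + count([3, 1, 1, 3, 3, 3], 1)
lst[0]=3 != 1: 0 + count([1, 1, 3, 3, 3], 1)
lst[0]=1 == 1: 1 + count([1, 3, 3, 3], 1)
lst[0]=1 == 1: 1 + count([3, 3, 3], 1)
lst[0]=3 != 1: 0 + count([3, 3], 1)
lst[0]=3 != 1: 0 + count([3], 1)
lst[0]=3 != 1: 0 + count([], 1)
= 3


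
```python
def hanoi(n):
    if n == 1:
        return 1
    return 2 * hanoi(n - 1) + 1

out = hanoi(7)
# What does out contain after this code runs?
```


hanoi(7)
= 2 * hanoi(6) + 1
= 2 * (2 * hanoi(5) + 1) + 1
= 2 * (2 * (2 * hanoi(4) + 1) + 1) + 1
= 2 * (2 * (2 * (2 * hanoi(3) + 1) + 1) + 1) + 1
= 2 * (2 * (2 * (2 * (2 * hanoi(2) + 1) + 1) + 1) + 1) + 1
= 2 * (2 * (2 * (2 * (2 * (2 * hanoi(1) + 1) + 1) + 1) + 1) + 1) + 1
Now compute bottom-up:
hanoi(1) = 1
hanoi(2) = 2 * 1 + 1 = 3
hanoi(3) = 2 * 3 + 1 = 7
hanoi(4) = 2 * 7 + 1 = 15
hanoi(5) = 2 * 15 + 1 = 31
hanoi(6) = 2 * 31 + 1 = 63
hanoi(7) = 2 * 63 + 1 = 127
= 127


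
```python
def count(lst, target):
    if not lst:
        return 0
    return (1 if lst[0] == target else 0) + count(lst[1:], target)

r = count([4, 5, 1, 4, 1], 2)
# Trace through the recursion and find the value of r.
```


count([4, 5, 1, 4, 1], 2)
lst[0]=4 != 2: 0 + count([5, 1, 4, 1], 2)
lst[0]=5 != 2: 0 + count([1, 4, 1], 2)
lst[0]=1 != 2: 0 + count([4, 1], 2)
lst[0]=4 != 2: 0 + count([1], 2)
lst[0]=1 != 2: 0 + count([], 2)
= 0


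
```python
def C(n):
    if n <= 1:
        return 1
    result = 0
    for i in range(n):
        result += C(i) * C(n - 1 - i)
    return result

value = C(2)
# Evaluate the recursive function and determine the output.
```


C(2)
= sum of C(i) * C(2-1-i) for i in 0..1
  C(0)*C(1) = 1*1 = 1
  C(1)*C(0) = 1*1 = 1
= 1 + 1
= 2


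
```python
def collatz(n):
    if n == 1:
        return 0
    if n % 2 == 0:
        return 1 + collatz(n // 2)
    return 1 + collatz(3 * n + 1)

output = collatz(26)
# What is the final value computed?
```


collatz(26)
26 is even -> collatz(13)
13 is odd -> 3*13+1 = 40 -> collatz(40)
40 is even -> collatz(20)
20 is even -> collatz(10)
10 is even -> collatz(5)
5 is odd -> 3*5+1 = 16 -> collatz(16)
16 is even -> collatz(8)
8 is even -> collatz(4)
4 is even -> collatz(2)
2 is even -> collatz(1)
Reached 1 after 10 steps
= 10


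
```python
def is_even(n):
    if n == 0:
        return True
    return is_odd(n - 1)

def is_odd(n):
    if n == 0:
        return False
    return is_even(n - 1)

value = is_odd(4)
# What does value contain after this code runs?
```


is_odd(4)
= is_even(3)
= is_odd(2)
= is_even(1)
= is_odd(0)
n == 0: return False
= False


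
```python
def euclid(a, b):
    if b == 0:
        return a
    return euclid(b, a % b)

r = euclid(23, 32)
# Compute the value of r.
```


euclid(23, 32)
= euclid(32, 23 % 32) = euclid(32, 23)
= euclid(23, 32 % 23) = euclid(23, 9)
= euclid(9, 23 % 9) = euclid(9, 5)
= euclid(5, 9 % 5) = euclid(5, 4)
= euclid(4, 5 % 4) = euclid(4, 1)
= euclid(1, 4 % 1) = euclid(1, 0)
b == 0, return a = 1


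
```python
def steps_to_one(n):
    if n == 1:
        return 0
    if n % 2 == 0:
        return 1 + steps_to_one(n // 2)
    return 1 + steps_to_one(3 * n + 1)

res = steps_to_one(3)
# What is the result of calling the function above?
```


steps_to_one(3)
3 is odd -> 3*3+1 = 10 -> steps_to_one(10)
10 is even -> steps_to_one(5)
5 is odd -> 3*5+1 = 16 -> steps_to_one(16)
16 is even -> steps_to_one(8)
8 is even -> steps_to_one(4)
4 is even -> steps_to_one(2)
2 is even -> steps_to_one(1)
Reached 1 after 7 steps
= 7


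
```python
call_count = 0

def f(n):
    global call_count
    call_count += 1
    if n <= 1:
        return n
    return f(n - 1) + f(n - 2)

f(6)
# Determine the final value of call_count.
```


f(6) calls f(5) and f(4); each non-base call branches into two more.
Let C(k) = total number of calls made by f(k), including the call to f(k) itself.
Base cases: C(0) = 1, C(1) = 1
Recurrence: C(k) = 1 + C(k-1) + C(k-2)
  C(2) = 1 + C(1) + C(0) = 1 + 1 + 1 = 3
  C(3) = 1 + C(2) + C(1) = 1 + 3 + 1 = 5
  C(4) = 1 + C(3) + C(2) = 1 + 5 + 3 = 9
  C(5) = 1 + C(4) + C(3) = 1 + 9 + 5 = 15
  C(6) = 1 + C(5) + C(4) = 1 + 15 + 9 = 25
Total calls = C(6) = 25


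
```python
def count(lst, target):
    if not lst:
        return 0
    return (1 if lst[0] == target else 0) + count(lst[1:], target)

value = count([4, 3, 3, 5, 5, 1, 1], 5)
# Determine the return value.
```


count([4, 3, 3, 5, 5, 1, 1], 5)
lst[0]=4 != 5: 0 + count([3, 3, 5, 5, 1, 1], 5)
lst[0]=3 != 5: 0 + count([3, 5, 5, 1, 1], 5)
lst[0]=3 != 5: 0 + count([5, 5, 1, 1], 5)
lst[0]=5 == 5: 1 + count([5, 1, 1], 5)
lst[0]=5 == 5: 1 + count([1, 1], 5)
lst[0]=1 != 5: 0 + count([1], 5)
lst[0]=1 != 5: 0 + count([], 5)
= 2


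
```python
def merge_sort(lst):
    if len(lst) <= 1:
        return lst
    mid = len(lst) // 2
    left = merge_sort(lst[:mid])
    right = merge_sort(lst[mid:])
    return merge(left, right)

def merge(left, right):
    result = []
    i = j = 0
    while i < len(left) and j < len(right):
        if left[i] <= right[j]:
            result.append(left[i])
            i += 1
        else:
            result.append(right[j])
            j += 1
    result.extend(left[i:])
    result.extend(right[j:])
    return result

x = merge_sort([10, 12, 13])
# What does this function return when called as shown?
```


merge_sort([10, 12, 13])
Split into [10] and [12, 13]
Left sorted: [10]
Right sorted: [12, 13]
Merge [10] and [12, 13]
= [10, 12, 13]


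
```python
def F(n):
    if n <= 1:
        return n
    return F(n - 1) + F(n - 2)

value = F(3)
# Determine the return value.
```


F(3)
= F(2) + F(1)
Computing bottom-up: F(0)=0, F(1)=1, F(2)=1, F(3)=2
= 2


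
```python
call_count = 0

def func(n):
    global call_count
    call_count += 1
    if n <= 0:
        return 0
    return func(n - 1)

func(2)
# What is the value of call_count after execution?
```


func(2) calls func(1) calls ... calls func(0)
Total calls: 2 + 1 (for base case) = 3


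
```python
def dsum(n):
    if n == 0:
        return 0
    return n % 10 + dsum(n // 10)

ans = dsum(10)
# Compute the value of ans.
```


dsum(10)
= 0 + dsum(1)
= 0 + 1 + dsum(0)
= 0 + 1 + 0
= 1


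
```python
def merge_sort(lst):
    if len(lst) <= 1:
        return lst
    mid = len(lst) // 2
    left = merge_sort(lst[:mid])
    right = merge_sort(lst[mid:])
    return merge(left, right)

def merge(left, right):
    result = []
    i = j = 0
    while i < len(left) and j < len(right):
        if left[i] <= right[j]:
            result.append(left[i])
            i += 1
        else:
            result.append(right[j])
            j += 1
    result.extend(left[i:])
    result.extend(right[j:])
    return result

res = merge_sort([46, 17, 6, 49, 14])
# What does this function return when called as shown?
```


merge_sort([46, 17, 6, 49, 14])
Split into [46, 17] and [6, 49, 14]
Left sorted: [17, 46]
Right sorted: [6, 14, 49]
Merge [17, 46] and [6, 14, 49]
= [6, 14, 17, 46, 49]


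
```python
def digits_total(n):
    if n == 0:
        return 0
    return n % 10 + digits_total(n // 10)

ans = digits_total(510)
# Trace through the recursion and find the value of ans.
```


digits_total(510)
= 0 + digits_total(51)
= 0 + 1 + digits_total(5)
= 0 + 1 + 5 + digits_total(0)
= 0 + 1 + 5 + 0
= 6


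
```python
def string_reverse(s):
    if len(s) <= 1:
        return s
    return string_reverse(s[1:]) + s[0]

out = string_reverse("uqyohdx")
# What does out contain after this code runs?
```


string_reverse("uqyohdx")
= string_reverse("qyohdx") + "u"
= string_reverse("yohdx") + "q" + "u"
= string_reverse("ohdx") + "y" + "q" + "u"
= string_reverse("hdx") + "o" + "y" + "q" + "u"
= string_reverse("dx") + "h" + "o" + "y" + "q" + "u"
= string_reverse("x") + "d" + "h" + "o" + "y" + "q" + "u"
= "x" + "d" + "h" + "o" + "y" + "q" + "u"
= "xdhoyqu"


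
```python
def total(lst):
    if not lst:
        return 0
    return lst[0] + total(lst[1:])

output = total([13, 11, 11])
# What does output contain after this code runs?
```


total([13, 11, 11])
= 13 + total([11, 11])
= 13 + 11 + total([11])
= 13 + 11 + 11 + total([])
= 13 + 11 + 11 + 0
= 35


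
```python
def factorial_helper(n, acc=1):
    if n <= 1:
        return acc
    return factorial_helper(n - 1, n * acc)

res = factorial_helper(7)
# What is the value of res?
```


factorial_helper(7, 1)
= factorial_helper(6, 7 * 1) = factorial_helper(6, 7)
= factorial_helper(5, 6 * 7) = factorial_helper(5, 42)
= factorial_helper(4, 5 * 42) = factorial_helper(4, 210)
= factorial_helper(3, 4 * 210) = factorial_helper(3, 840)
= factorial_helper(2, 3 * 840) = factorial_helper(2, 2520)
= factorial_helper(1, 2 * 2520) = factorial_helper(1, 5040)
n <= 1, return acc = 5040


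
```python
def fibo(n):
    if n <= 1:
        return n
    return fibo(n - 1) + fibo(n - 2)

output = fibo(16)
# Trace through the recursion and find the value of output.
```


fibo(16)
= fibo(15) + fibo(14)
= (fibo(14) + fibo(13)) + fibo(14)
Computing bottom-up: fibo(0)=0, fibo(1)=1, fibo(2)=1, fibo(3)=2, fibo(4)=3, fibo(5)=5, fibo(6)=8, fibo(7)=13, fibo(8)=21, fibo(9)=34, fibo(10)=55, fibo(11)=89, fibo(12)=144, fibo(13)=233, fibo(14)=377, fibo(15)=610, fibo(16)=987
= 987


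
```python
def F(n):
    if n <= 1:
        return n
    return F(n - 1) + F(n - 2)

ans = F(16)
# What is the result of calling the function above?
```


F(16)
= F(15) + F(14)
= (F(14) + F(13)) + F(14)
Computing bottom-up: F(0)=0, F(1)=1, F(2)=1, F(3)=2, F(4)=3, F(5)=5, F(6)=8, F(7)=13, F(8)=21, F(9)=34, F(10)=55, F(11)=89, F(12)=144, F(13)=233, F(14)=377, F(15)=610, F(16)=987
= 987


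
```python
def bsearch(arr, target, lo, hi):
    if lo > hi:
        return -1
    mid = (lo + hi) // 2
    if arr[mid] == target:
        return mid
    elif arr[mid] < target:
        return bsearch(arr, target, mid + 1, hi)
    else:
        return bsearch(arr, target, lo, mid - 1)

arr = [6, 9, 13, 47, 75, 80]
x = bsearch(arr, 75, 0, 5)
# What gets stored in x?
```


bsearch(arr, 75, 0, 5)
lo=0, hi=5, mid=2, arr[mid]=13
13 < 75, search right half
lo=3, hi=5, mid=4, arr[mid]=75
arr[4] == 75, found at index 4
= 4


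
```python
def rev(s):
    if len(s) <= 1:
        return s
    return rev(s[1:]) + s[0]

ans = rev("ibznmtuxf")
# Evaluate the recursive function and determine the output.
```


rev("ibznmtuxf")
= rev("bznmtuxf") + "i"
= rev("znmtuxf") + "b" + "i"
= rev("nmtuxf") + "z" + "b" + "i"
= rev("mtuxf") + "n" + "z" + "b" + "i"
= rev("tuxf") + "m" + "n" + "z" + "b" + "i"
= rev("uxf") + "t" + "m" + "n" + "z" + "b" + "i"
= rev("xf") + "u" + "t" + "m" + "n" + "z" + "b" + "i"
= rev("f") + "x" + "u" + "t" + "m" + "n" + "z" + "b" + "i"
= "f" + "x" + "u" + "t" + "m" + "n" + "z" + "b" + "i"
= "fxutmnzbi"


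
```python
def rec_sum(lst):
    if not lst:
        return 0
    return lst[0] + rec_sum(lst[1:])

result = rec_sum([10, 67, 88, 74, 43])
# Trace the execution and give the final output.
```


rec_sum([10, 67, 88, 74, 43])
= 10 + rec_sum([67, 88, 74, 43])
= 10 + 67 + rec_sum([88, 74, 43])
= 10 + 67 + 88 + rec_sum([74, 43])
= 10 + 67 + 88 + 74 + rec_sum([43])
= 10 + 67 + 88 + 74 + 43 + rec_sum([])
= 10 + 67 + 88 + 74 + 43 + 0
= 282


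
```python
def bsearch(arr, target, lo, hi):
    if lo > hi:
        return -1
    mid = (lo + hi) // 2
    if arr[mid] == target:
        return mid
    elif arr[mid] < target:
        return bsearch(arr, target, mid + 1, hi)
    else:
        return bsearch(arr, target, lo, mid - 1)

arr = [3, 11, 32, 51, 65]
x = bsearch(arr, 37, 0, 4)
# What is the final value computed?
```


bsearch(arr, 37, 0, 4)
lo=0, hi=4, mid=2, arr[mid]=32
32 < 37, search right half
lo=3, hi=4, mid=3, arr[mid]=51
51 > 37, search left half
lo > hi, target not found, return -1
= -1


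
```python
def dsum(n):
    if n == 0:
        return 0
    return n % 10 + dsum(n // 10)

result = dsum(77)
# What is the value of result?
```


dsum(77)
= 7 + dsum(7)
= 7 + 7 + dsum(0)
= 7 + 7 + 0
= 14


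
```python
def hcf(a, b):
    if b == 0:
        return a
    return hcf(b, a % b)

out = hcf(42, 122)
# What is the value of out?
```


hcf(42, 122)
= hcf(122, 42 % 122) = hcf(122, 42)
= hcf(42, 122 % 42) = hcf(42, 38)
= hcf(38, 42 % 38) = hcf(38, 4)
= hcf(4, 38 % 4) = hcf(4, 2)
= hcf(2, 4 % 2) = hcf(2, 0)
b == 0, return a = 2


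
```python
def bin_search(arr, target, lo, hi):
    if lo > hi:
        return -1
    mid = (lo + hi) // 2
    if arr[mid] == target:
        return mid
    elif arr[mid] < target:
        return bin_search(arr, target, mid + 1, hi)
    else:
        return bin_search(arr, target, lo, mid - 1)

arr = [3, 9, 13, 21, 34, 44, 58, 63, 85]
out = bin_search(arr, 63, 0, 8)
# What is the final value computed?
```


bin_search(arr, 63, 0, 8)
lo=0, hi=8, mid=4, arr[mid]=34
34 < 63, search right half
lo=5, hi=8, mid=6, arr[mid]=58
58 < 63, search right half
lo=7, hi=8, mid=7, arr[mid]=63
arr[7] == 63, found at index 7
= 7


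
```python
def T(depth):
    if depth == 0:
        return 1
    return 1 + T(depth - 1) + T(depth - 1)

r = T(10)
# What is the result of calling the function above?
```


T(10)
= 1 + T(9) + T(9)
= 1 + 2 * T(9)
T(k) = 2^(k+1) - 1
T(0) = 1
T(1) = 3
T(2) = 7
T(3) = 15
T(4) = 31
T(10) = 2^11 - 1 = 2047


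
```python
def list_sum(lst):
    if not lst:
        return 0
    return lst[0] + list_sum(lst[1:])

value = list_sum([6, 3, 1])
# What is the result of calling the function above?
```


list_sum([6, 3, 1])
= 6 + list_sum([3, 1])
= 6 + 3 + list_sum([1])
= 6 + 3 + 1 + list_sum([])
= 6 + 3 + 1 + 0
= 10


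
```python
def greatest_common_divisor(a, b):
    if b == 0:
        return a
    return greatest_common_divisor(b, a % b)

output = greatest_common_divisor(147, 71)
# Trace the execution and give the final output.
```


greatest_common_divisor(147, 71)
= greatest_common_divisor(71, 147 % 71) = greatest_common_divisor(71, 5)
= greatest_common_divisor(5, 71 % 5) = greatest_common_divisor(5, 1)
= greatest_common_divisor(1, 5 % 1) = greatest_common_divisor(1, 0)
b == 0, return a = 1


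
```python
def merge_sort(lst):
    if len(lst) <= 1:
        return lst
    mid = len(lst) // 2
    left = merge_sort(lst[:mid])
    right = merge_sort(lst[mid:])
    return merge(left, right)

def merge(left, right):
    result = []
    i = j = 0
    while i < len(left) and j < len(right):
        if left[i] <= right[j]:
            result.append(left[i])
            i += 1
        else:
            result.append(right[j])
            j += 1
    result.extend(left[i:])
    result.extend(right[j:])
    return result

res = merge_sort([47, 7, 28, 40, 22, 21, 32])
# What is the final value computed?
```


merge_sort([47, 7, 28, 40, 22, 21, 32])
Split into [47, 7, 28] and [40, 22, 21, 32]
Left sorted: [7, 28, 47]
Right sorted: [21, 22, 32, 40]
Merge [7, 28, 47] and [21, 22, 32, 40]
= [7, 21, 22, 28, 32, 40, 47]


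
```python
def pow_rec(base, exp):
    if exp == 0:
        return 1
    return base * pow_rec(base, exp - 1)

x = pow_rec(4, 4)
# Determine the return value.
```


pow_rec(4, 4)
= 4 * pow_rec(4, 3)
= 4 * 4 * pow_rec(4, 2)
= 4 * 4 * 4 * pow_rec(4, 1)
= 4 * 4 * 4 * 4 * pow_rec(4, 0)
= 4 * 4 * 4 * 4 * 1
= 256


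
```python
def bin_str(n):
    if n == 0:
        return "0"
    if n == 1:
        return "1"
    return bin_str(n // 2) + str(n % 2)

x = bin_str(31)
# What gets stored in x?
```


bin_str(31)
= bin_str(15) + "1"
= bin_str(7) + "1" + "1"
= bin_str(3) + "1" + "1" + "1"
= bin_str(1) + "1" + "1" + "1" + "1"
= "1" + "1" + "1" + "1" + "1"
= "11111"


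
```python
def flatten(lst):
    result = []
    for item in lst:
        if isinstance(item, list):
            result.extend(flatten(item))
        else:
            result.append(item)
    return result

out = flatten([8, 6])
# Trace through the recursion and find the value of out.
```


flatten([8, 6])
Processing each element:
  8 is not a list -> append 8
  6 is not a list -> append 6
= [8, 6]


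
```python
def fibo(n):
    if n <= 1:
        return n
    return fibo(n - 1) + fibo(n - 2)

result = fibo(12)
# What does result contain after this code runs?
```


fibo(12)
= fibo(11) + fibo(10)
= (fibo(10) + fibo(9)) + fibo(10)
Computing bottom-up: fibo(0)=0, fibo(1)=1, fibo(2)=1, fibo(3)=2, fibo(4)=3, fibo(5)=5, fibo(6)=8, fibo(7)=13, fibo(8)=21, fibo(9)=34, fibo(10)=55, fibo(11)=89, fibo(12)=144
= 144


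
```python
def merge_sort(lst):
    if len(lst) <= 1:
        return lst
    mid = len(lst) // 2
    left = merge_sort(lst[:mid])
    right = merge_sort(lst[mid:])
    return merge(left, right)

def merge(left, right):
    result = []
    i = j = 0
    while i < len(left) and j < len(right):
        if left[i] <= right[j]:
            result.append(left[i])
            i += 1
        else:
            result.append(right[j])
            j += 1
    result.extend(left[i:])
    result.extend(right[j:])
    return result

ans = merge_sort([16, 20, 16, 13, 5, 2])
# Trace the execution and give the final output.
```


merge_sort([16, 20, 16, 13, 5, 2])
Split into [16, 20, 16] and [13, 5, 2]
Left sorted: [16, 16, 20]
Right sorted: [2, 5, 13]
Merge [16, 16, 20] and [2, 5, 13]
= [2, 5, 13, 16, 16, 20]


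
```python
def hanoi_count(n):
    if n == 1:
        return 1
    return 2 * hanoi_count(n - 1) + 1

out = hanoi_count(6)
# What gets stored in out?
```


hanoi_count(6)
= 2 * hanoi_count(5) + 1
= 2 * (2 * hanoi_count(4) + 1) + 1
= 2 * (2 * (2 * hanoi_count(3) + 1) + 1) + 1
= 2 * (2 * (2 * (2 * hanoi_count(2) + 1) + 1) + 1) + 1
= 2 * (2 * (2 * (2 * (2 * hanoi_count(1) + 1) + 1) + 1) + 1) + 1
Now compute bottom-up:
hanoi_count(1) = 1
hanoi_count(2) = 2 * 1 + 1 = 3
hanoi_count(3) = 2 * 3 + 1 = 7
hanoi_count(4) = 2 * 7 + 1 = 15
hanoi_count(5) = 2 * 15 + 1 = 31
hanoi_count(6) = 2 * 31 + 1 = 63
= 63


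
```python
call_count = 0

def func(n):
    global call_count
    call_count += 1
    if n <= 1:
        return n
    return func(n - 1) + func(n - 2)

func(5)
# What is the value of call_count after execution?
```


func(5) calls func(4) and func(3); each non-base call branches into two more.
Let C(k) = total number of calls made by func(k), including the call to func(k) itself.
Base cases: C(0) = 1, C(1) = 1
Recurrence: C(k) = 1 + C(k-1) + C(k-2)
  C(2) = 1 + C(1) + C(0) = 1 + 1 + 1 = 3
  C(3) = 1 + C(2) + C(1) = 1 + 3 + 1 = 5
  C(4) = 1 + C(3) + C(2) = 1 + 5 + 3 = 9
  C(5) = 1 + C(4) + C(3) = 1 + 9 + 5 = 15
Total calls = C(5) = 15


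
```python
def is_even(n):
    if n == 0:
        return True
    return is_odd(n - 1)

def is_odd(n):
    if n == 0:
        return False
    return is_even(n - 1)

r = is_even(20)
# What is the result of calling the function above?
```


is_even(20)
= is_odd(19)
= is_even(18)
= is_odd(17)
= is_even(16)
= is_odd(15)
= is_even(14)
= is_odd(13)
= is_even(12)
= is_odd(11)
= is_even(10)
= is_odd(9)
= is_even(8)
= is_odd(7)
= is_even(6)
= is_odd(5)
= is_even(4)
= is_odd(3)
= is_even(2)
= is_odd(1)
= is_even(0)
n == 0: return True
= True


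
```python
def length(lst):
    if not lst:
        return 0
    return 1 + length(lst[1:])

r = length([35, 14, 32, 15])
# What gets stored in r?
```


length([35, 14, 32, 15])
= 1 + length([14, 32, 15])
= 1 + 1 + length([32, 15])
= 1 + 1 + 1 + length([15])
= 1 + 1 + 1 + 1 + length([])
= 1 + 1 + 1 + 1 + 0
= 4


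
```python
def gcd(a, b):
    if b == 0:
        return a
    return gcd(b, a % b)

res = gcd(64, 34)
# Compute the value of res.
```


gcd(64, 34)
= gcd(34, 64 % 34) = gcd(34, 30)
= gcd(30, 34 % 30) = gcd(30, 4)
= gcd(4, 30 % 4) = gcd(4, 2)
= gcd(2, 4 % 2) = gcd(2, 0)
b == 0, return a = 2


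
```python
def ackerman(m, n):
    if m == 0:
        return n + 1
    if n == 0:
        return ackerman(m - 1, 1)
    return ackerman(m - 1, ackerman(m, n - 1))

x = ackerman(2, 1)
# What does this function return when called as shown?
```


ackerman(2, 1)
= ackerman(1, ackerman(2, 0))
First compute ackerman(2, 0) = 3
= ackerman(1, 3)
= 5


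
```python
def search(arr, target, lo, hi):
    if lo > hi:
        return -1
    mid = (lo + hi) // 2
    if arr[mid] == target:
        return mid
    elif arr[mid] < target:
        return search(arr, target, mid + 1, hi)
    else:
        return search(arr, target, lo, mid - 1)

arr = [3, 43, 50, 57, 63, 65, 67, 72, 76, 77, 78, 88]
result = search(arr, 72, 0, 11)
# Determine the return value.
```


search(arr, 72, 0, 11)
lo=0, hi=11, mid=5, arr[mid]=65
65 < 72, search right half
lo=6, hi=11, mid=8, arr[mid]=76
76 > 72, search left half
lo=6, hi=7, mid=6, arr[mid]=67
67 < 72, search right half
lo=7, hi=7, mid=7, arr[mid]=72
arr[7] == 72, found at index 7
= 7


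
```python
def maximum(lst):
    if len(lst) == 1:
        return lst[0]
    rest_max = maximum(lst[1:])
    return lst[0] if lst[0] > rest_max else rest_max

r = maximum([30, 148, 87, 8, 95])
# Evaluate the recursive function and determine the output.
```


maximum([30, 148, 87, 8, 95])
= compare 30 with maximum([148, 87, 8, 95])
= compare 148 with maximum([87, 8, 95])
= compare 87 with maximum([8, 95])
= compare 8 with maximum([95])
Base: maximum([95]) = 95
compare 8 with 95: max = 95
compare 87 with 95: max = 95
compare 148 with 95: max = 148
compare 30 with 148: max = 148
= 148


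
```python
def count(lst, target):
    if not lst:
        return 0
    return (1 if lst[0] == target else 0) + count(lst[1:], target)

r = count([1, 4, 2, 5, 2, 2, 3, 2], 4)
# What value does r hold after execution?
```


count([1, 4, 2, 5, 2, 2, 3, 2], 4)
lst[0]=1 != 4: 0 + count([4, 2, 5, 2, 2, 3, 2], 4)
lst[0]=4 == 4: 1 + count([2, 5, 2, 2, 3, 2], 4)
lst[0]=2 != 4: 0 + count([5, 2, 2, 3, 2], 4)
lst[0]=5 != 4: 0 + count([2, 2, 3, 2], 4)
lst[0]=2 != 4: 0 + count([2, 3, 2], 4)
lst[0]=2 != 4: 0 + count([3, 2], 4)
lst[0]=3 != 4: 0 + count([2], 4)
lst[0]=2 != 4: 0 + count([], 4)
= 1


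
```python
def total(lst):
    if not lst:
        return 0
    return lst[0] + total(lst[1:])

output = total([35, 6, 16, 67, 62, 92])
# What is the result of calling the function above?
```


total([35, 6, 16, 67, 62, 92])
= 35 + total([6, 16, 67, 62, 92])
= 35 + 6 + total([16, 67, 62, 92])
= 35 + 6 + 16 + total([67, 62, 92])
= 35 + 6 + 16 + 67 + total([62, 92])
= 35 + 6 + 16 + 67 + 62 + total([92])
= 35 + 6 + 16 + 67 + 62 + 92 + total([])
= 35 + 6 + 16 + 67 + 62 + 92 + 0
= 278


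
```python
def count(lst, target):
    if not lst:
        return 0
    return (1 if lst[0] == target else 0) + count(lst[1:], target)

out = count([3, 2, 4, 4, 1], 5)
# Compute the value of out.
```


count([3, 2, 4, 4, 1], 5)
lst[0]=3 != 5: 0 + count([2, 4, 4, 1], 5)
lst[0]=2 != 5: 0 + count([4, 4, 1], 5)
lst[0]=4 != 5: 0 + count([4, 1], 5)
lst[0]=4 != 5: 0 + count([1], 5)
lst[0]=1 != 5: 0 + count([], 5)
= 0


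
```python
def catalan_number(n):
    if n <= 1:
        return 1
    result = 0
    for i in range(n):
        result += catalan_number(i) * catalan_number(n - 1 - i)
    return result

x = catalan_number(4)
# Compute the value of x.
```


catalan_number(4)
= sum of catalan_number(i) * catalan_number(4-1-i) for i in 0..3
First compute sub-values bottom-up:
  catalan_number(0) = 1, catalan_number(1) = 1
  catalan_number(2) = 1*1 + 1*1 = 2
  catalan_number(3) = 1*2 + 1*1 + 2*1 = 5
Now catalan_number(4):
  catalan_number(0)*catalan_number(3) = 1*5 = 5
  catalan_number(1)*catalan_number(2) = 1*2 = 2
  catalan_number(2)*catalan_number(1) = 2*1 = 2
  catalan_number(3)*catalan_number(0) = 5*1 = 5
= 5 + 2 + 2 + 5
= 14


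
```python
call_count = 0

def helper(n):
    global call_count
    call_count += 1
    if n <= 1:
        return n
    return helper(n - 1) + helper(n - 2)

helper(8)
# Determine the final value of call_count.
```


helper(8) calls helper(7) and helper(6); each non-base call branches into two more.
Let C(k) = total number of calls made by helper(k), including the call to helper(k) itself.
Base cases: C(0) = 1, C(1) = 1
Recurrence: C(k) = 1 + C(k-1) + C(k-2)
  C(2) = 1 + C(1) + C(0) = 1 + 1 + 1 = 3
  C(3) = 1 + C(2) + C(1) = 1 + 3 + 1 = 5
  C(4) = 1 + C(3) + C(2) = 1 + 5 + 3 = 9
  C(5) = 1 + C(4) + C(3) = 1 + 9 + 5 = 15
  C(6) = 1 + C(5) + C(4) = 1 + 15 + 9 = 25
  C(7) = 1 + C(6) + C(5) = 1 + 25 + 15 = 41
  C(8) = 1 + C(7) + C(6) = 1 + 41 + 25 = 67
Total calls = C(8) = 67


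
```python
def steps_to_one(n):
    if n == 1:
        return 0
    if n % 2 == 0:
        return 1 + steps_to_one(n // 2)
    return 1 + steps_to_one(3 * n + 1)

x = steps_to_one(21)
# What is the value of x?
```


steps_to_one(21)
21 is odd -> 3*21+1 = 64 -> steps_to_one(64)
64 is even -> steps_to_one(32)
32 is even -> steps_to_one(16)
16 is even -> steps_to_one(8)
8 is even -> steps_to_one(4)
4 is even -> steps_to_one(2)
2 is even -> steps_to_one(1)
Reached 1 after 7 steps
= 7


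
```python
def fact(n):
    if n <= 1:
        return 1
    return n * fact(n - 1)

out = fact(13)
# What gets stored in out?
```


fact(13)
= 13 * fact(12)
= 13 * 12 * fact(11)
= 13 * 12 * 11 * fact(10)
= 13 * 12 * 11 * 10 * fact(9)
= 13 * 12 * 11 * 10 * 9 * fact(8)
= 13 * 12 * 11 * 10 * 9 * 8 * fact(7)
= 13 * 12 * 11 * 10 * 9 * 8 * 7 * fact(6)
= 13 * 12 * 11 * 10 * 9 * 8 * 7 * 6 * fact(5)
= 13 * 12 * 11 * 10 * 9 * 8 * 7 * 6 * 5 * fact(4)
= 13 * 12 * 11 * 10 * 9 * 8 * 7 * 6 * 5 * 4 * fact(3)
= 13 * 12 * 11 * 10 * 9 * 8 * 7 * 6 * 5 * 4 * 3 * fact(2)
= 13 * 12 * 11 * 10 * 9 * 8 * 7 * 6 * 5 * 4 * 3 * 2 * fact(1)
= 13 * 12 * 11 * 10 * 9 * 8 * 7 * 6 * 5 * 4 * 3 * 2 * 1
= 6227020800


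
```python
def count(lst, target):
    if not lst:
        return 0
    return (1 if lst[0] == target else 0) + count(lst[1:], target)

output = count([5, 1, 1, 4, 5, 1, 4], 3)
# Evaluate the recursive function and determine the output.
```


count([5, 1, 1, 4, 5, 1, 4], 3)
lst[0]=5 != 3: 0 + count([1, 1, 4, 5, 1, 4], 3)
lst[0]=1 != 3: 0 + count([1, 4, 5, 1, 4], 3)
lst[0]=1 != 3: 0 + count([4, 5, 1, 4], 3)
lst[0]=4 != 3: 0 + count([5, 1, 4], 3)
lst[0]=5 != 3: 0 + count([1, 4], 3)
lst[0]=1 != 3: 0 + count([4], 3)
lst[0]=4 != 3: 0 + count([], 3)
= 0


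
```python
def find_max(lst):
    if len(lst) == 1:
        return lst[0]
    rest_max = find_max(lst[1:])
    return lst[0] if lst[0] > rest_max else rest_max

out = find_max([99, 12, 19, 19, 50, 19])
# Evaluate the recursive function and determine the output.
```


find_max([99, 12, 19, 19, 50, 19])
= compare 99 with find_max([12, 19, 19, 50, 19])
= compare 12 with find_max([19, 19, 50, 19])
= compare 19 with find_max([19, 50, 19])
= compare 19 with find_max([50, 19])
= compare 50 with find_max([19])
Base: find_max([19]) = 19
compare 50 with 19: max = 50
compare 19 with 50: max = 50
compare 19 with 50: max = 50
compare 12 with 50: max = 50
compare 99 with 50: max = 99
= 99


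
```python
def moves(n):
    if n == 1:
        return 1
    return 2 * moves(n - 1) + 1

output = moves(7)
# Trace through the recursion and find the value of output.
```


moves(7)
= 2 * moves(6) + 1
= 2 * (2 * moves(5) + 1) + 1
= 2 * (2 * (2 * moves(4) + 1) + 1) + 1
= 2 * (2 * (2 * (2 * moves(3) + 1) + 1) + 1) + 1
= 2 * (2 * (2 * (2 * (2 * moves(2) + 1) + 1) + 1) + 1) + 1
= 2 * (2 * (2 * (2 * (2 * (2 * moves(1) + 1) + 1) + 1) + 1) + 1) + 1
Now compute bottom-up:
moves(1) = 1
moves(2) = 2 * 1 + 1 = 3
moves(3) = 2 * 3 + 1 = 7
moves(4) = 2 * 7 + 1 = 15
moves(5) = 2 * 15 + 1 = 31
moves(6) = 2 * 31 + 1 = 63
moves(7) = 2 * 63 + 1 = 127
= 127


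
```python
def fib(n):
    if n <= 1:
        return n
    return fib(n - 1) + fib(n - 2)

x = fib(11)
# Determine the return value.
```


fib(11)
= fib(10) + fib(9)
= (fib(9) + fib(8)) + fib(9)
Computing bottom-up: fib(0)=0, fib(1)=1, fib(2)=1, fib(3)=2, fib(4)=3, fib(5)=5, fib(6)=8, fib(7)=13, fib(8)=21, fib(9)=34, fib(10)=55, fib(11)=89
= 89


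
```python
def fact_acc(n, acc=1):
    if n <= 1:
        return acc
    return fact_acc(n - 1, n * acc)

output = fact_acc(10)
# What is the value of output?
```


fact_acc(10, 1)
= fact_acc(9, 10 * 1) = fact_acc(9, 10)
= fact_acc(8, 9 * 10) = fact_acc(8, 90)
= fact_acc(7, 8 * 90) = fact_acc(7, 720)
= fact_acc(6, 7 * 720) = fact_acc(6, 5040)
= fact_acc(5, 6 * 5040) = fact_acc(5, 30240)
= fact_acc(4, 5 * 30240) = fact_acc(4, 151200)
= fact_acc(3, 4 * 151200) = fact_acc(3, 604800)
= fact_acc(2, 3 * 604800) = fact_acc(2, 1814400)
= fact_acc(1, 2 * 1814400) = fact_acc(1, 3628800)
n <= 1, return acc = 3628800


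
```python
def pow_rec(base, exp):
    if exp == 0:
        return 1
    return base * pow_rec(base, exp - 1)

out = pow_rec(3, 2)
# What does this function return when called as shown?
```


pow_rec(3, 2)
= 3 * pow_rec(3, 1)
= 3 * 3 * pow_rec(3, 0)
= 3 * 3 * 1
= 9


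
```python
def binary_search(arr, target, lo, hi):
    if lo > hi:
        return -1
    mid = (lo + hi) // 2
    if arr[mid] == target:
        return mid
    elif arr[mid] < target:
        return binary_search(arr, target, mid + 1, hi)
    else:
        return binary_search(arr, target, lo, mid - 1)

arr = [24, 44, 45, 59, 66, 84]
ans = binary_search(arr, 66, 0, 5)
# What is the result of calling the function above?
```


binary_search(arr, 66, 0, 5)
lo=0, hi=5, mid=2, arr[mid]=45
45 < 66, search right half
lo=3, hi=5, mid=4, arr[mid]=66
arr[4] == 66, found at index 4
= 4


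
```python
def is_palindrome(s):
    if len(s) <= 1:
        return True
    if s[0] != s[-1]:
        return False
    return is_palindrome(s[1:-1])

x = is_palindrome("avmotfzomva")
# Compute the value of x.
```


is_palindrome("avmotfzomva")
"avmotfzomva": s[0]='a' == s[-1]='a' -> is_palindrome("vmotfzomv")
"vmotfzomv": s[0]='v' == s[-1]='v' -> is_palindrome("motfzom")
"motfzom": s[0]='m' == s[-1]='m' -> is_palindrome("otfzo")
"otfzo": s[0]='o' == s[-1]='o' -> is_palindrome("tfz")
"tfz": s[0]='t' != s[-1]='z' -> False
= False


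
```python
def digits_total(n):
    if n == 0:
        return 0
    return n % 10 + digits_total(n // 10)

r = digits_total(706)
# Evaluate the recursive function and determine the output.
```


digits_total(706)
= 6 + digits_total(70)
= 6 + 0 + digits_total(7)
= 6 + 0 + 7 + digits_total(0)
= 6 + 0 + 7 + 0
= 13


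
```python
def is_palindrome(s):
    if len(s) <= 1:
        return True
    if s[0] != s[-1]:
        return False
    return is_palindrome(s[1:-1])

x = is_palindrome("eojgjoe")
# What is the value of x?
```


is_palindrome("eojgjoe")
"eojgjoe": s[0]='e' == s[-1]='e' -> is_palindrome("ojgjo")
"ojgjo": s[0]='o' == s[-1]='o' -> is_palindrome("jgj")
"jgj": s[0]='j' == s[-1]='j' -> is_palindrome("g")
"g": len <= 1 -> True
= True


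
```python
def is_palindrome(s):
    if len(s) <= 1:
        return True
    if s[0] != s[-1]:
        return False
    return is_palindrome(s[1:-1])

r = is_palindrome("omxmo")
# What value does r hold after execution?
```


is_palindrome("omxmo")
"omxmo": s[0]='o' == s[-1]='o' -> is_palindrome("mxm")
"mxm": s[0]='m' == s[-1]='m' -> is_palindrome("x")
"x": len <= 1 -> True
= True


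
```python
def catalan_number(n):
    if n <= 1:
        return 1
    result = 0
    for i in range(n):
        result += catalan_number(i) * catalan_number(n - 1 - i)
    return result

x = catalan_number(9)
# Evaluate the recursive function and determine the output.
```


catalan_number(9)
= sum of catalan_number(i) * catalan_number(9-1-i) for i in 0..8
First compute sub-values bottom-up:
  catalan_number(0) = 1, catalan_number(1) = 1
  catalan_number(2) = 1*1 + 1*1 = 2
  catalan_number(3) = 1*2 + 1*1 + 2*1 = 5
  catalan_number(4) = 1*5 + 1*2 + 2*1 + 5*1 = 14
  catalan_number(5) = 1*14 + 1*5 + 2*2 + 5*1 + 14*1 = 42
  catalan_number(6) = 1*42 + 1*14 + 2*5 + 5*2 + 14*1 + 42*1 = 132
  catalan_number(7) = 1*132 + 1*42 + 2*14 + 5*5 + 14*2 + 42*1 + 132*1 = 429
  catalan_number(8) = 1*429 + 1*132 + 2*42 + 5*14 + 14*5 + 42*2 + 132*1 + 429*1 = 1430
Now catalan_number(9):
  catalan_number(0)*catalan_number(8) = 1*1430 = 1430
  catalan_number(1)*catalan_number(7) = 1*429 = 429
  catalan_number(2)*catalan_number(6) = 2*132 = 264
  catalan_number(3)*catalan_number(5) = 5*42 = 210
  catalan_number(4)*catalan_number(4) = 14*14 = 196
  catalan_number(5)*catalan_number(3) = 42*5 = 210
  catalan_number(6)*catalan_number(2) = 132*2 = 264
  catalan_number(7)*catalan_number(1) = 429*1 = 429
  catalan_number(8)*catalan_number(0) = 1430*1 = 1430
= 1430 + 429 + 264 + 210 + 196 + 210 + 264 + 429 + 1430
= 4862


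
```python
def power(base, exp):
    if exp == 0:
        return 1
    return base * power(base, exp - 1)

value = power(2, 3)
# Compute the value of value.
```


power(2, 3)
= 2 * power(2, 2)
= 2 * 2 * power(2, 1)
= 2 * 2 * 2 * power(2, 0)
= 2 * 2 * 2 * 1
= 8


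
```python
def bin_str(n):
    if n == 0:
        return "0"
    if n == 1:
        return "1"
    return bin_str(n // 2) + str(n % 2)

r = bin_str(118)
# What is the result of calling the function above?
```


bin_str(118)
= bin_str(59) + "0"
= bin_str(29) + "1" + "0"
= bin_str(14) + "1" + "1" + "0"
= bin_str(7) + "0" + "1" + "1" + "0"
= bin_str(3) + "1" + "0" + "1" + "1" + "0"
= bin_str(1) + "1" + "1" + "0" + "1" + "1" + "0"
= "1" + "1" + "1" + "0" + "1" + "1" + "0"
= "1110110"


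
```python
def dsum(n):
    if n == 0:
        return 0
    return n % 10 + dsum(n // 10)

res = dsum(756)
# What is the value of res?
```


dsum(756)
= 6 + dsum(75)
= 6 + 5 + dsum(7)
= 6 + 5 + 7 + dsum(0)
= 6 + 5 + 7 + 0
= 18


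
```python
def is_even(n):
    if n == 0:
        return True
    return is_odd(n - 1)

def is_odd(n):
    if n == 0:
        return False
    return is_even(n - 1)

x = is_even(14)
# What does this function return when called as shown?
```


is_even(14)
= is_odd(13)
= is_even(12)
= is_odd(11)
= is_even(10)
= is_odd(9)
= is_even(8)
= is_odd(7)
= is_even(6)
= is_odd(5)
= is_even(4)
= is_odd(3)
= is_even(2)
= is_odd(1)
= is_even(0)
n == 0: return True
= True


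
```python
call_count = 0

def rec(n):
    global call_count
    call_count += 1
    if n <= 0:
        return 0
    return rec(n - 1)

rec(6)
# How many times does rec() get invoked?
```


rec(6) calls rec(5) calls ... calls rec(0)
Total calls: 6 + 1 (for base case) = 7


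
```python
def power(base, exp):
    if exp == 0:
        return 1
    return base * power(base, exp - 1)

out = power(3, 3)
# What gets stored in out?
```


power(3, 3)
= 3 * power(3, 2)
= 3 * 3 * power(3, 1)
= 3 * 3 * 3 * power(3, 0)
= 3 * 3 * 3 * 1
= 27


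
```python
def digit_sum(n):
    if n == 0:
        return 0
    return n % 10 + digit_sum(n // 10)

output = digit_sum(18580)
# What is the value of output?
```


digit_sum(18580)
= 0 + digit_sum(1858)
= 0 + 8 + digit_sum(185)
= 0 + 8 + 5 + digit_sum(18)
= 0 + 8 + 5 + 8 + digit_sum(1)
= 0 + 8 + 5 + 8 + 1 + digit_sum(0)
= 0 + 8 + 5 + 8 + 1 + 0
= 22


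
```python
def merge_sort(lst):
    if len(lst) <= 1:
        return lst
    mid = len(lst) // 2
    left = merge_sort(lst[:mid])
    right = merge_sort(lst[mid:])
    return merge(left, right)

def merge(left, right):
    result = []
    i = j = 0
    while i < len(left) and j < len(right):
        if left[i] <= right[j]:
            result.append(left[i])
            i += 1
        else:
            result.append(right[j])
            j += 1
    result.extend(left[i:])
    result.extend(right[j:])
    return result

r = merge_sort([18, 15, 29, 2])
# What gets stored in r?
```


merge_sort([18, 15, 29, 2])
Split into [18, 15] and [29, 2]
Left sorted: [15, 18]
Right sorted: [2, 29]
Merge [15, 18] and [2, 29]
= [2, 15, 18, 29]


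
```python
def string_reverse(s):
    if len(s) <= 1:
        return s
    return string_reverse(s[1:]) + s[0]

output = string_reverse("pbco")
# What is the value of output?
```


string_reverse("pbco")
= string_reverse("bco") + "p"
= string_reverse("co") + "b" + "p"
= string_reverse("o") + "c" + "b" + "p"
= "o" + "c" + "b" + "p"
= "ocbp"
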